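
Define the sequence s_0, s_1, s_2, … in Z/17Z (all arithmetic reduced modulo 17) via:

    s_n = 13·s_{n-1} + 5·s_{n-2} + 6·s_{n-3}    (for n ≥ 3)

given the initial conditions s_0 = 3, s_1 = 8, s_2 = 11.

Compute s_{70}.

5

s_3 = 13·11 + 5·8 + 6·3 = 14
s_4 = 13·14 + 5·11 + 6·8 = 13
s_5 = 13·13 + 5·14 + 6·11 = 16
s_6 = 13·16 + 5·13 + 6·14 = 0
s_7 = 13·0 + 5·16 + 6·13 = 5
s_8 = 13·5 + 5·0 + 6·16 = 8
s_9 = 13·8 + 5·5 + 6·0 = 10
s_10 = 13·10 + 5·8 + 6·5 = 13
s_11 = 13·13 + 5·10 + 6·8 = 12
s_12 = 13·12 + 5·13 + 6·10 = 9
s_13 = 13·9 + 5·12 + 6·13 = 0
s_14 = 13·0 + 5·9 + 6·12 = 15
s_15 = 13·15 + 5·0 + 6·9 = 11
s_16 = 13·11 + 5·15 + 6·0 = 14
s_17 = 13·14 + 5·11 + 6·15 = 4
s_18 = 13·4 + 5·14 + 6·11 = 1
s_19 = 13·1 + 5·4 + 6·14 = 15
s_20 = 13·15 + 5·1 + 6·4 = 3
s_21 = 13·3 + 5·15 + 6·1 = 1
s_22 = 13·1 + 5·3 + 6·15 = 16
s_23 = 13·16 + 5·1 + 6·3 = 10
s_24 = 13·10 + 5·16 + 6·1 = 12
s_25 = 13·12 + 5·10 + 6·16 = 13
s_26 = 13·13 + 5·12 + 6·10 = 0
s_27 = 13·0 + 5·13 + 6·12 = 1
s_28 = 13·1 + 5·0 + 6·13 = 6
s_29 = 13·6 + 5·1 + 6·0 = 15
s_30 = 13·15 + 5·6 + 6·1 = 10
s_31 = 13·10 + 5·15 + 6·6 = 3
s_32 = 13·3 + 5·10 + 6·15 = 9
s_33 = 13·9 + 5·3 + 6·10 = 5
s_34 = 13·5 + 5·9 + 6·3 = 9
s_35 = 13·9 + 5·5 + 6·9 = 9
s_36 = 13·9 + 5·9 + 6·5 = 5
s_37 = 13·5 + 5·9 + 6·9 = 11
s_38 = 13·11 + 5·5 + 6·9 = 1
s_39 = 13·1 + 5·11 + 6·5 = 13
s_40 = 13·13 + 5·1 + 6·11 = 2
s_41 = 13·2 + 5·13 + 6·1 = 12
s_42 = 13·12 + 5·2 + 6·13 = 6
s_43 = 13·6 + 5·12 + 6·2 = 14
s_44 = 13·14 + 5·6 + 6·12 = 12
s_45 = 13·12 + 5·14 + 6·6 = 7
s_46 = 13·7 + 5·12 + 6·14 = 14
s_47 = 13·14 + 5·7 + 6·12 = 0
s_48 = 13·0 + 5·14 + 6·7 = 10
s_49 = 13·10 + 5·0 + 6·14 = 10
s_50 = 13·10 + 5·10 + 6·0 = 10
s_51 = 13·10 + 5·10 + 6·10 = 2
s_52 = 13·2 + 5·10 + 6·10 = 0
s_53 = 13·0 + 5·2 + 6·10 = 2
s_54 = 13·2 + 5·0 + 6·2 = 4
s_55 = 13·4 + 5·2 + 6·0 = 11
s_56 = 13·11 + 5·4 + 6·2 = 5
s_57 = 13·5 + 5·11 + 6·4 = 8
s_58 = 13·8 + 5·5 + 6·11 = 8
s_59 = 13·8 + 5·8 + 6·5 = 4
s_60 = 13·4 + 5·8 + 6·8 = 4
s_61 = 13·4 + 5·4 + 6·8 = 1
s_62 = 13·1 + 5·4 + 6·4 = 6
s_63 = 13·6 + 5·1 + 6·4 = 5
s_64 = 13·5 + 5·6 + 6·1 = 16
s_65 = 13·16 + 5·5 + 6·6 = 14
s_66 = 13·14 + 5·16 + 6·5 = 3
s_67 = 13·3 + 5·14 + 6·16 = 1
s_68 = 13·1 + 5·3 + 6·14 = 10
s_69 = 13·10 + 5·1 + 6·3 = 0
s_70 = 13·0 + 5·10 + 6·1 = 5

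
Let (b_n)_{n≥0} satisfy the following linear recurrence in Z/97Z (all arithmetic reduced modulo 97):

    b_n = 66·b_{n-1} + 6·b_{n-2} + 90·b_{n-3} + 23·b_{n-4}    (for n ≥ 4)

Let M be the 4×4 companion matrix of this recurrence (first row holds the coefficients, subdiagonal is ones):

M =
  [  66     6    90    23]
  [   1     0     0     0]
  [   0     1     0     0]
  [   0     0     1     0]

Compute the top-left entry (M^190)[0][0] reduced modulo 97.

(M^190)[0][0] is the top entry after applying M 190 times to the unit state (1, 0, 0, 0). Equivalently it is h_{193} for the auxiliary sequence (h_n) obeying the same recurrence with h_3 = 1 and h_i = 0 for 0 ≤ i < 3:
h_4 = 66·1 + 6·0 + 90·0 + 23·0 = 66
h_5 = 66·66 + 6·1 + 90·0 + 23·0 = 94
h_6 = 66·94 + 6·66 + 90·1 + 23·0 = 94
h_7 = 66·94 + 6·94 + 90·66 + 23·1 = 24
h_8 = 66·24 + 6·94 + 90·94 + 23·66 = 1
h_9 = 66·1 + 6·24 + 90·94 + 23·94 = 65
Continuing the recurrence:
  h_10 = 82;  h_11 = 42;  h_12 = 19;  h_13 = 2;  h_14 = 92;  h_15 = 30
  h_16 = 45;  h_17 = 30;  h_18 = 82;  h_19 = 50;  h_20 = 58;  h_21 = 73
  h_22 = 9;  h_23 = 30;  h_24 = 44;  h_25 = 44;  h_26 = 61;  h_27 = 16
  h_28 = 89;  h_29 = 56;  h_30 = 89;  h_31 = 38;  h_32 = 41;  h_33 = 10
  h_34 = 68;  h_35 = 91;  h_36 = 12;  h_37 = 25;  h_38 = 30;  h_39 = 65
  h_40 = 12;  h_41 = 92;  h_42 = 74;  h_43 = 57;  h_44 = 55;  h_45 = 41
  h_46 = 71;  h_47 = 38;  h_48 = 32;  h_49 = 70;  h_50 = 68;  h_51 = 29
  h_52 = 46;  h_53 = 76;  h_54 = 57;  h_55 = 4;  h_56 = 65;  h_57 = 37
  h_58 = 41;  h_59 = 43;  h_60 = 52;  h_61 = 83;  h_62 = 30;  h_63 = 96
  h_64 = 50;  h_65 = 46;  h_66 = 56;  h_67 = 10;  h_68 = 78;  h_69 = 54
  h_70 = 12;  h_71 = 24;  h_72 = 65;  h_73 = 63;  h_74 = 0;  h_75 = 87
  h_76 = 6;  h_77 = 39;  h_78 = 61;  h_79 = 11;  h_80 = 84;  h_81 = 66
  h_82 = 75;  h_83 = 64;  h_84 = 33;  h_85 = 63;  h_86 = 7;  h_87 = 44
  h_88 = 63;  h_89 = 2;  h_90 = 72;  h_91 = 0;  h_92 = 24;  h_93 = 59
  h_94 = 68;  h_95 = 18;  h_96 = 86;  h_97 = 69;  h_98 = 9;  h_99 = 44
  h_100 = 88;  h_101 = 30;  h_102 = 79;  h_103 = 67;  h_104 = 17;  h_105 = 12
  h_106 = 11;  h_107 = 86;  h_108 = 35;  h_109 = 18;  h_110 = 79;  h_111 = 71
  h_112 = 19;  h_113 = 86;  h_114 = 29;  h_115 = 50;  h_116 = 11;  h_117 = 85
  h_118 = 76;  h_119 = 3;  h_120 = 21;  h_121 = 14;  h_122 = 61;  h_123 = 55
  h_124 = 16;  h_125 = 20;  h_126 = 9;  h_127 = 24;  h_128 = 23;  h_129 = 22
  h_130 = 77;  h_131 = 76;  h_132 = 33;  h_133 = 79;  h_134 = 55;  h_135 = 92
  h_136 = 12;  h_137 = 60;  h_138 = 94;  h_139 = 60;  h_140 = 15;  h_141 = 35
  h_142 = 68;  h_143 = 56;  h_144 = 33;  h_145 = 30;  h_146 = 52;  h_147 = 13
  h_148 = 70;  h_149 = 77;  h_150 = 11;  h_151 = 27;  h_152 = 9;  h_153 = 25
  h_154 = 22;  h_155 = 26;  h_156 = 37;  h_157 = 12;  h_158 = 77;  h_159 = 61
  h_160 = 17;  h_161 = 61;  h_162 = 40;  h_163 = 22;  h_164 = 7;  h_165 = 68
  h_166 = 58;  h_167 = 37;  h_168 = 50;  h_169 = 24;  h_170 = 49;  h_171 = 96
  h_172 = 46;  h_173 = 38;  h_174 = 38;  h_175 = 63;  h_176 = 37;  h_177 = 33
  h_178 = 20;  h_179 = 89;  h_180 = 18;  h_181 = 13;  h_182 = 27;  h_183 = 95
  h_184 = 62;  h_185 = 19;  h_186 = 30;  h_187 = 62;  h_188 = 36;  h_189 = 65
  h_190 = 9;  h_191 = 24
h_192 = 66·24 + 6·9 + 90·65 + 23·36 = 71
h_193 = 66·71 + 6·24 + 90·9 + 23·65 = 54

54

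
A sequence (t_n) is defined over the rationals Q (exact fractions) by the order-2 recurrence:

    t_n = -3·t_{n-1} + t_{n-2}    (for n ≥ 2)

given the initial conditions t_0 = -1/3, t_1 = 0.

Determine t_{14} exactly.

-1543321/3

t_2 = -3·0 + 1·-1/3 = -1/3
t_3 = -3·-1/3 + 1·0 = 1
t_4 = -3·1 + 1·-1/3 = -10/3
t_5 = -3·-10/3 + 1·1 = 11
t_6 = -3·11 + 1·-10/3 = -109/3
t_7 = -3·-109/3 + 1·11 = 120
t_8 = -3·120 + 1·-109/3 = -1189/3
t_9 = -3·-1189/3 + 1·120 = 1309
t_10 = -3·1309 + 1·-1189/3 = -12970/3
t_11 = -3·-12970/3 + 1·1309 = 14279
t_12 = -3·14279 + 1·-12970/3 = -141481/3
t_13 = -3·-141481/3 + 1·14279 = 155760
t_14 = -3·155760 + 1·-141481/3 = -1543321/3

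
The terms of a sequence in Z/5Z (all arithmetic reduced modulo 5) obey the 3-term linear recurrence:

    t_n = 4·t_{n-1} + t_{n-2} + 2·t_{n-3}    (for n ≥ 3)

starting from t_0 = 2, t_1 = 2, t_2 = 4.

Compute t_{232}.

t_3 = 4·4 + 1·2 + 2·2 = 2
t_4 = 4·2 + 1·4 + 2·2 = 1
t_5 = 4·1 + 1·2 + 2·4 = 4
t_6 = 4·4 + 1·1 + 2·2 = 1
t_7 = 4·1 + 1·4 + 2·1 = 0
t_8 = 4·0 + 1·1 + 2·4 = 4
Continuing the recurrence:
  t_9 = 3;  t_10 = 1;  t_11 = 0;  t_12 = 2;  t_13 = 0;  t_14 = 2
  t_15 = 2;  t_16 = 0;  t_17 = 1;  t_18 = 3;  t_19 = 3;  t_20 = 2
  t_21 = 2;  t_22 = 1;  t_23 = 0;  t_24 = 0;  t_25 = 2;  t_26 = 3
  t_27 = 4;  t_28 = 3;  t_29 = 2;  t_30 = 4;  t_31 = 4;  t_32 = 4
  t_33 = 3;  t_34 = 4;  t_35 = 2;  t_36 = 3;  t_37 = 2;  t_38 = 0
  t_39 = 3;  t_40 = 1;  t_41 = 2;  t_42 = 0;  t_43 = 4;  t_44 = 0
  t_45 = 4;  t_46 = 4;  t_47 = 0;  t_48 = 2;  t_49 = 1;  t_50 = 1
  t_51 = 4;  t_52 = 4;  t_53 = 2;  t_54 = 0;  t_55 = 0;  t_56 = 4
  t_57 = 1;  t_58 = 3;  t_59 = 1;  t_60 = 4;  t_61 = 3;  t_62 = 3
  t_63 = 3;  t_64 = 1;  t_65 = 3;  t_66 = 4;  t_67 = 1;  t_68 = 4
  t_69 = 0;  t_70 = 1;  t_71 = 2;  t_72 = 4;  t_73 = 0;  t_74 = 3
  t_75 = 0;  t_76 = 3;  t_77 = 3;  t_78 = 0;  t_79 = 4;  t_80 = 2
  t_81 = 2;  t_82 = 3;  t_83 = 3;  t_84 = 4;  t_85 = 0;  t_86 = 0
  t_87 = 3;  t_88 = 2;  t_89 = 1;  t_90 = 2;  t_91 = 3;  t_92 = 1
  t_93 = 1;  t_94 = 1;  t_95 = 2;  t_96 = 1;  t_97 = 3;  t_98 = 2
  t_99 = 3;  t_100 = 0;  t_101 = 2;  t_102 = 4;  t_103 = 3;  t_104 = 0
  t_105 = 1;  t_106 = 0;  t_107 = 1;  t_108 = 1;  t_109 = 0;  t_110 = 3
  t_111 = 4;  t_112 = 4;  t_113 = 1;  t_114 = 1;  t_115 = 3;  t_116 = 0
  t_117 = 0;  t_118 = 1;  t_119 = 4;  t_120 = 2;  t_121 = 4;  t_122 = 1
  t_123 = 2;  t_124 = 2;  t_125 = 2;  t_126 = 4;  t_127 = 2;  t_128 = 1
  t_129 = 4;  t_130 = 1;  t_131 = 0;  t_132 = 4;  t_133 = 3;  t_134 = 1
  t_135 = 0;  t_136 = 2;  t_137 = 0;  t_138 = 2;  t_139 = 2;  t_140 = 0
  t_141 = 1;  t_142 = 3;  t_143 = 3;  t_144 = 2;  t_145 = 2;  t_146 = 1
  t_147 = 0;  t_148 = 0;  t_149 = 2;  t_150 = 3;  t_151 = 4;  t_152 = 3
  t_153 = 2;  t_154 = 4;  t_155 = 4;  t_156 = 4;  t_157 = 3;  t_158 = 4
  t_159 = 2;  t_160 = 3;  t_161 = 2;  t_162 = 0;  t_163 = 3;  t_164 = 1
  t_165 = 2;  t_166 = 0;  t_167 = 4;  t_168 = 0;  t_169 = 4;  t_170 = 4
  t_171 = 0;  t_172 = 2;  t_173 = 1;  t_174 = 1;  t_175 = 4;  t_176 = 4
  t_177 = 2;  t_178 = 0;  t_179 = 0;  t_180 = 4;  t_181 = 1;  t_182 = 3
  t_183 = 1;  t_184 = 4;  t_185 = 3;  t_186 = 3;  t_187 = 3;  t_188 = 1
  t_189 = 3;  t_190 = 4;  t_191 = 1;  t_192 = 4;  t_193 = 0;  t_194 = 1
  t_195 = 2;  t_196 = 4;  t_197 = 0;  t_198 = 3;  t_199 = 0;  t_200 = 3
  t_201 = 3;  t_202 = 0;  t_203 = 4;  t_204 = 2;  t_205 = 2;  t_206 = 3
  t_207 = 3;  t_208 = 4;  t_209 = 0;  t_210 = 0;  t_211 = 3;  t_212 = 2
  t_213 = 1;  t_214 = 2;  t_215 = 3;  t_216 = 1;  t_217 = 1;  t_218 = 1
  t_219 = 2;  t_220 = 1;  t_221 = 3;  t_222 = 2;  t_223 = 3;  t_224 = 0
  t_225 = 2;  t_226 = 4;  t_227 = 3;  t_228 = 0;  t_229 = 1;  t_230 = 0
t_231 = 4·0 + 1·1 + 2·0 = 1
t_232 = 4·1 + 1·0 + 2·1 = 1

1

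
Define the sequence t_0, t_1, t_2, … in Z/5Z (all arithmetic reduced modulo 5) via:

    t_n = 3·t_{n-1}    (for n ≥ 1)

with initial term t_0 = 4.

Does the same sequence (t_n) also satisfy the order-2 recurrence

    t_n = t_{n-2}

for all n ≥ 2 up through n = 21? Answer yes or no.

no

Terms t_0..t_21: 4, 2, 1, 3, 4, 2, 1, 3, 4, 2, 1, 3, 4, 2, 1, 3, 4, 2, 1, 3, 4, 2
n=2: candidate gives 4, actual t_2 = 1 ✗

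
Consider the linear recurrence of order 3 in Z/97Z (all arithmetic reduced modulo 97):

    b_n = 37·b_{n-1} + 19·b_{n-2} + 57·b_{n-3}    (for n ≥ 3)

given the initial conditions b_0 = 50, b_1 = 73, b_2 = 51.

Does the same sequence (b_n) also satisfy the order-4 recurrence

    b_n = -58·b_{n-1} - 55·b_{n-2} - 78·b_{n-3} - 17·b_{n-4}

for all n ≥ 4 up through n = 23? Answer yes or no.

Terms b_0..b_23: 50, 73, 51, 13, 82, 77, 7, 91, 32, 14, 8, 58, 89, 1, 87, 66, 78, 78, 79, 24, 45, 28, 58, 5
n=4: candidate gives 82, actual b_4 = 82 ✓
n=5: candidate gives 77, actual b_5 = 77 ✓
n=6: candidate gives 7, actual b_6 = 7 ✓
n=7: candidate gives 91, actual b_7 = 91 ✓
n=8: candidate gives 32, actual b_8 = 32 ✓
n=9: candidate gives 14, actual b_9 = 14 ✓
n=10: candidate gives 8, actual b_10 = 8 ✓
n=11: candidate gives 58, actual b_11 = 58 ✓
n=12: candidate gives 89, actual b_12 = 89 ✓
n=13: candidate gives 1, actual b_13 = 1 ✓
n=14: candidate gives 87, actual b_14 = 87 ✓
n=15: candidate gives 66, actual b_15 = 66 ✓
n=16: candidate gives 78, actual b_16 = 78 ✓
n=17: candidate gives 78, actual b_17 = 78 ✓
n=18: candidate gives 79, actual b_18 = 79 ✓
n=19: candidate gives 24, actual b_19 = 24 ✓
n=20: candidate gives 45, actual b_20 = 45 ✓
n=21: candidate gives 28, actual b_21 = 28 ✓
n=22: candidate gives 58, actual b_22 = 58 ✓
n=23: candidate gives 5, actual b_23 = 5 ✓

yes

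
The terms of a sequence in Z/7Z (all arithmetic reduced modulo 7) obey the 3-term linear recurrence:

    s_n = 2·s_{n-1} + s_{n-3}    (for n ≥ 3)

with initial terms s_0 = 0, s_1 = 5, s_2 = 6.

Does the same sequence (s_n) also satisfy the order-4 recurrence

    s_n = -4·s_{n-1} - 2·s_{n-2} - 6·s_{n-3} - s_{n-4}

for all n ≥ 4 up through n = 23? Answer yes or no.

yes

Terms s_0..s_23: 0, 5, 6, 5, 1, 1, 0, 1, 3, 6, 6, 1, 1, 1, 3, 0, 1, 5, 3, 0, 5, 6, 5, 1
n=4: candidate gives 1, actual s_4 = 1 ✓
n=5: candidate gives 1, actual s_5 = 1 ✓
n=6: candidate gives 0, actual s_6 = 0 ✓
n=7: candidate gives 1, actual s_7 = 1 ✓
n=8: candidate gives 3, actual s_8 = 3 ✓
n=9: candidate gives 6, actual s_9 = 6 ✓
n=10: candidate gives 6, actual s_10 = 6 ✓
n=11: candidate gives 1, actual s_11 = 1 ✓
n=12: candidate gives 1, actual s_12 = 1 ✓
n=13: candidate gives 1, actual s_13 = 1 ✓
n=14: candidate gives 3, actual s_14 = 3 ✓
n=15: candidate gives 0, actual s_15 = 0 ✓
n=16: candidate gives 1, actual s_16 = 1 ✓
n=17: candidate gives 5, actual s_17 = 5 ✓
n=18: candidate gives 3, actual s_18 = 3 ✓
n=19: candidate gives 0, actual s_19 = 0 ✓
n=20: candidate gives 5, actual s_20 = 5 ✓
n=21: candidate gives 6, actual s_21 = 6 ✓
n=22: candidate gives 5, actual s_22 = 5 ✓
n=23: candidate gives 1, actual s_23 = 1 ✓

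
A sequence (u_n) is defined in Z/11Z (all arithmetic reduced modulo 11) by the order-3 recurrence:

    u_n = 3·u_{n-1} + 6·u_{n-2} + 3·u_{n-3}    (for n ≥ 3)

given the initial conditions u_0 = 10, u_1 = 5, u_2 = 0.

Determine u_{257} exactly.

0

u_3 = 3·0 + 6·5 + 3·10 = 5
u_4 = 3·5 + 6·0 + 3·5 = 8
u_5 = 3·8 + 6·5 + 3·0 = 10
u_6 = 3·10 + 6·8 + 3·5 = 5
u_7 = 3·5 + 6·10 + 3·8 = 0
(u_5, u_6, u_7) = (10, 5, 0) = (u_0, u_1, u_2), so the sequence has period 5.
257 ≡ 2 (mod 5), hence u_257 = u_2 = 0.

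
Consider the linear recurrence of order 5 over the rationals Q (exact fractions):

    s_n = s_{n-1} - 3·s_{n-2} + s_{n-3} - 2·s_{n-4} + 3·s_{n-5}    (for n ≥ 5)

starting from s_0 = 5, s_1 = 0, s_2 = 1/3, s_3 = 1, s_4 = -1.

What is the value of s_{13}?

-2117/3

s_5 = 1·-1 + -3·1 + 1·1/3 + -2·0 + 3·5 = 34/3
s_6 = 1·34/3 + -3·-1 + 1·1 + -2·1/3 + 3·0 = 44/3
s_7 = 1·44/3 + -3·34/3 + 1·-1 + -2·1 + 3·1/3 = -64/3
s_8 = 1·-64/3 + -3·44/3 + 1·34/3 + -2·-1 + 3·1 = -49
s_9 = 1·-49 + -3·-64/3 + 1·44/3 + -2·34/3 + 3·-1 = 4
s_10 = 1·4 + -3·-49 + 1·-64/3 + -2·44/3 + 3·34/3 = 403/3
s_11 = 1·403/3 + -3·4 + 1·-49 + -2·-64/3 + 3·44/3 = 160
s_12 = 1·160 + -3·403/3 + 1·4 + -2·-49 + 3·-64/3 = -205
s_13 = 1·-205 + -3·160 + 1·403/3 + -2·4 + 3·-49 = -2117/3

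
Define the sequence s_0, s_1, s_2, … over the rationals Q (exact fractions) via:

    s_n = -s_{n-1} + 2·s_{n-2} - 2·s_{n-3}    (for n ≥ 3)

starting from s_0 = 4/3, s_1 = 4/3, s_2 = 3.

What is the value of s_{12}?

15599/3

s_3 = -1·3 + 2·4/3 + -2·4/3 = -3
s_4 = -1·-3 + 2·3 + -2·4/3 = 19/3
s_5 = -1·19/3 + 2·-3 + -2·3 = -55/3
s_6 = -1·-55/3 + 2·19/3 + -2·-3 = 37
s_7 = -1·37 + 2·-55/3 + -2·19/3 = -259/3
s_8 = -1·-259/3 + 2·37 + -2·-55/3 = 197
s_9 = -1·197 + 2·-259/3 + -2·37 = -1331/3
s_10 = -1·-1331/3 + 2·197 + -2·-259/3 = 3031/3
s_11 = -1·3031/3 + 2·-1331/3 + -2·197 = -6875/3
s_12 = -1·-6875/3 + 2·3031/3 + -2·-1331/3 = 15599/3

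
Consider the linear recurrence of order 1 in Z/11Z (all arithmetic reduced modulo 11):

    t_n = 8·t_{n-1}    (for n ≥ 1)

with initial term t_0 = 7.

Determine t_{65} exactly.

t_1 = 8·7 = 1
t_2 = 8·1 = 8
t_3 = 8·8 = 9
t_4 = 8·9 = 6
t_5 = 8·6 = 4
t_6 = 8·4 = 10
t_7 = 8·10 = 3
t_8 = 8·3 = 2
t_9 = 8·2 = 5
t_10 = 8·5 = 7
(t_10) = (7) = (t_0), so the sequence has period 10.
65 ≡ 5 (mod 10), hence t_65 = t_5 = 4.

4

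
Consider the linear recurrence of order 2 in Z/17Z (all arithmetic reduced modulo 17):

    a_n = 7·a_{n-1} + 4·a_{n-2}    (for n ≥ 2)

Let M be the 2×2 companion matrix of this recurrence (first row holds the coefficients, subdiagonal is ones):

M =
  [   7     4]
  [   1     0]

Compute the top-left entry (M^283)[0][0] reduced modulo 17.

(M^283)[0][0] is the top entry after applying M 283 times to the unit state (1, 0). Equivalently it is h_{284} for the auxiliary sequence (h_n) obeying the same recurrence with h_1 = 1 and h_i = 0 for 0 ≤ i < 1:
h_2 = 7·1 + 4·0 = 7
h_3 = 7·7 + 4·1 = 2
h_4 = 7·2 + 4·7 = 8
h_5 = 7·8 + 4·2 = 13
h_6 = 7·13 + 4·8 = 4
h_7 = 7·4 + 4·13 = 12
h_8 = 7·12 + 4·4 = 15
h_9 = 7·15 + 4·12 = 0
h_10 = 7·0 + 4·15 = 9
h_11 = 7·9 + 4·0 = 12
h_12 = 7·12 + 4·9 = 1
h_13 = 7·1 + 4·12 = 4
h_14 = 7·4 + 4·1 = 15
h_15 = 7·15 + 4·4 = 2
h_16 = 7·2 + 4·15 = 6
h_17 = 7·6 + 4·2 = 16
h_18 = 7·16 + 4·6 = 0
h_19 = 7·0 + 4·16 = 13
h_20 = 7·13 + 4·0 = 6
h_21 = 7·6 + 4·13 = 9
h_22 = 7·9 + 4·6 = 2
h_23 = 7·2 + 4·9 = 16
h_24 = 7·16 + 4·2 = 1
h_25 = 7·1 + 4·16 = 3
h_26 = 7·3 + 4·1 = 8
h_27 = 7·8 + 4·3 = 0
h_28 = 7·0 + 4·8 = 15
h_29 = 7·15 + 4·0 = 3
h_30 = 7·3 + 4·15 = 13
h_31 = 7·13 + 4·3 = 1
h_32 = 7·1 + 4·13 = 8
h_33 = 7·8 + 4·1 = 9
h_34 = 7·9 + 4·8 = 10
h_35 = 7·10 + 4·9 = 4
h_36 = 7·4 + 4·10 = 0
h_37 = 7·0 + 4·4 = 16
h_38 = 7·16 + 4·0 = 10
h_39 = 7·10 + 4·16 = 15
h_40 = 7·15 + 4·10 = 9
h_41 = 7·9 + 4·15 = 4
h_42 = 7·4 + 4·9 = 13
h_43 = 7·13 + 4·4 = 5
h_44 = 7·5 + 4·13 = 2
h_45 = 7·2 + 4·5 = 0
h_46 = 7·0 + 4·2 = 8
h_47 = 7·8 + 4·0 = 5
h_48 = 7·5 + 4·8 = 16
h_49 = 7·16 + 4·5 = 13
h_50 = 7·13 + 4·16 = 2
h_51 = 7·2 + 4·13 = 15
h_52 = 7·15 + 4·2 = 11
h_53 = 7·11 + 4·15 = 1
h_54 = 7·1 + 4·11 = 0
h_55 = 7·0 + 4·1 = 4
h_56 = 7·4 + 4·0 = 11
h_57 = 7·11 + 4·4 = 8
h_58 = 7·8 + 4·11 = 15
h_59 = 7·15 + 4·8 = 1
h_60 = 7·1 + 4·15 = 16
h_61 = 7·16 + 4·1 = 14
h_62 = 7·14 + 4·16 = 9
h_63 = 7·9 + 4·14 = 0
h_64 = 7·0 + 4·9 = 2
h_65 = 7·2 + 4·0 = 14
h_66 = 7·14 + 4·2 = 4
h_67 = 7·4 + 4·14 = 16
h_68 = 7·16 + 4·4 = 9
h_69 = 7·9 + 4·16 = 8
h_70 = 7·8 + 4·9 = 7
h_71 = 7·7 + 4·8 = 13
h_72 = 7·13 + 4·7 = 0
h_73 = 7·0 + 4·13 = 1
(h_72, h_73) = (0, 1) = (h_0, h_1), so the sequence has period 72.
284 ≡ 68 (mod 72), hence h_284 = h_68 = 9.

9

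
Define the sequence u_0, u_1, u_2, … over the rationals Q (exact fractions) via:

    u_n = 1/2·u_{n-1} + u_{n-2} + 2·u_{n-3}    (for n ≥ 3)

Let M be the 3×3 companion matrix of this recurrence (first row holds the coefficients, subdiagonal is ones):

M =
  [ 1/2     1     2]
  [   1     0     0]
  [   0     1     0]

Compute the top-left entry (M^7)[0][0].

2825/128

(M^7)[0][0] is the top entry after applying M 7 times to the unit state (1, 0, 0). Equivalently it is h_{9} for the auxiliary sequence (h_n) obeying the same recurrence with h_2 = 1 and h_i = 0 for 0 ≤ i < 2:
h_3 = 1/2·1 + 1·0 + 2·0 = 1/2
h_4 = 1/2·1/2 + 1·1 + 2·0 = 5/4
h_5 = 1/2·5/4 + 1·1/2 + 2·1 = 25/8
h_6 = 1/2·25/8 + 1·5/4 + 2·1/2 = 61/16
h_7 = 1/2·61/16 + 1·25/8 + 2·5/4 = 241/32
h_8 = 1/2·241/32 + 1·61/16 + 2·25/8 = 885/64
h_9 = 1/2·885/64 + 1·241/32 + 2·61/16 = 2825/128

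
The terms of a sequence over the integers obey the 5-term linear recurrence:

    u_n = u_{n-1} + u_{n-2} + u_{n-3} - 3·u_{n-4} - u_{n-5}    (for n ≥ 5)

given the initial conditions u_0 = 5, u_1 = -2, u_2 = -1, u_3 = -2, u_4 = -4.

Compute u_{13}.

u_5 = 1·-4 + 1·-2 + 1·-1 + -3·-2 + -1·5 = -6
u_6 = 1·-6 + 1·-4 + 1·-2 + -3·-1 + -1·-2 = -7
u_7 = 1·-7 + 1·-6 + 1·-4 + -3·-2 + -1·-1 = -10
u_8 = 1·-10 + 1·-7 + 1·-6 + -3·-4 + -1·-2 = -9
u_9 = 1·-9 + 1·-10 + 1·-7 + -3·-6 + -1·-4 = -4
u_10 = 1·-4 + 1·-9 + 1·-10 + -3·-7 + -1·-6 = 4
u_11 = 1·4 + 1·-4 + 1·-9 + -3·-10 + -1·-7 = 28
u_12 = 1·28 + 1·4 + 1·-4 + -3·-9 + -1·-10 = 65
u_13 = 1·65 + 1·28 + 1·4 + -3·-4 + -1·-9 = 118

118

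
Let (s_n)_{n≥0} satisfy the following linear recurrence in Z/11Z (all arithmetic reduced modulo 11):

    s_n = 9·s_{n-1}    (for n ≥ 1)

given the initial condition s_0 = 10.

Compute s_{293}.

8

s_1 = 9·10 = 2
s_2 = 9·2 = 7
s_3 = 9·7 = 8
s_4 = 9·8 = 6
s_5 = 9·6 = 10
(s_5) = (10) = (s_0), so the sequence has period 5.
293 ≡ 3 (mod 5), hence s_293 = s_3 = 8.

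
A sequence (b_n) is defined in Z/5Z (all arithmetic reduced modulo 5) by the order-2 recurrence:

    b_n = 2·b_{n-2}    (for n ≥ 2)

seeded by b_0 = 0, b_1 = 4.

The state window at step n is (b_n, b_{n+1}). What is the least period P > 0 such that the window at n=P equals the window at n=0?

8

n=0: window = (0, 4)
n=1: window = (4, 0)
n=2: window = (0, 3)
n=3: window = (3, 0)
n=4: window = (0, 1)
n=5: window = (1, 0)
n=6: window = (0, 2)
n=7: window = (2, 0)
n=8: window = (0, 4)
window at n=8 equals window at n=0 → period = 8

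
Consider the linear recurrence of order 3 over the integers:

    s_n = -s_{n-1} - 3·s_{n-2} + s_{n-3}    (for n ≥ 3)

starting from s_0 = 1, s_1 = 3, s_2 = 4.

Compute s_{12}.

s_3 = -1·4 + -3·3 + 1·1 = -12
s_4 = -1·-12 + -3·4 + 1·3 = 3
s_5 = -1·3 + -3·-12 + 1·4 = 37
s_6 = -1·37 + -3·3 + 1·-12 = -58
s_7 = -1·-58 + -3·37 + 1·3 = -50
s_8 = -1·-50 + -3·-58 + 1·37 = 261
s_9 = -1·261 + -3·-50 + 1·-58 = -169
s_10 = -1·-169 + -3·261 + 1·-50 = -664
s_11 = -1·-664 + -3·-169 + 1·261 = 1432
s_12 = -1·1432 + -3·-664 + 1·-169 = 391

391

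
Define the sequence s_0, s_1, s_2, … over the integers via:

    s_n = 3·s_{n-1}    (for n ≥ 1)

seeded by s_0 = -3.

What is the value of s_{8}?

s_1 = 3·-3 = -9
s_2 = 3·-9 = -27
s_3 = 3·-27 = -81
s_4 = 3·-81 = -243
s_5 = 3·-243 = -729
s_6 = 3·-729 = -2187
s_7 = 3·-2187 = -6561
s_8 = 3·-6561 = -19683

-19683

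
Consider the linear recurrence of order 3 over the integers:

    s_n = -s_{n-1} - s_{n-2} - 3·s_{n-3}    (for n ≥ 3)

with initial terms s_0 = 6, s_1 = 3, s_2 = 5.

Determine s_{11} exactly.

s_3 = -1·5 + -1·3 + -3·6 = -26
s_4 = -1·-26 + -1·5 + -3·3 = 12
s_5 = -1·12 + -1·-26 + -3·5 = -1
s_6 = -1·-1 + -1·12 + -3·-26 = 67
s_7 = -1·67 + -1·-1 + -3·12 = -102
s_8 = -1·-102 + -1·67 + -3·-1 = 38
s_9 = -1·38 + -1·-102 + -3·67 = -137
s_10 = -1·-137 + -1·38 + -3·-102 = 405
s_11 = -1·405 + -1·-137 + -3·38 = -382

-382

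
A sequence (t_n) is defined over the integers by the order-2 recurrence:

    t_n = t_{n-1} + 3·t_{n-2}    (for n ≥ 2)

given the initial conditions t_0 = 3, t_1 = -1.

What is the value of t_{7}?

t_2 = 1·-1 + 3·3 = 8
t_3 = 1·8 + 3·-1 = 5
t_4 = 1·5 + 3·8 = 29
t_5 = 1·29 + 3·5 = 44
t_6 = 1·44 + 3·29 = 131
t_7 = 1·131 + 3·44 = 263

263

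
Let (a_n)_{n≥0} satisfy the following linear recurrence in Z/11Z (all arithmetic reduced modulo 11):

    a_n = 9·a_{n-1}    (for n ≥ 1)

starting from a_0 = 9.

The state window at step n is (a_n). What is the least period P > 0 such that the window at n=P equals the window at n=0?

n=0: window = (9)
n=1: window = (4)
n=2: window = (3)
n=3: window = (5)
n=4: window = (1)
n=5: window = (9)
window at n=5 equals window at n=0 → period = 5

5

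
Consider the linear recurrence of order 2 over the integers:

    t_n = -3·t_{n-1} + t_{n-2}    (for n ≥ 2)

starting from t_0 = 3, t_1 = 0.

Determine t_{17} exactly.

-166807179

t_2 = -3·0 + 1·3 = 3
t_3 = -3·3 + 1·0 = -9
t_4 = -3·-9 + 1·3 = 30
t_5 = -3·30 + 1·-9 = -99
t_6 = -3·-99 + 1·30 = 327
t_7 = -3·327 + 1·-99 = -1080
t_8 = -3·-1080 + 1·327 = 3567
t_9 = -3·3567 + 1·-1080 = -11781
t_10 = -3·-11781 + 1·3567 = 38910
t_11 = -3·38910 + 1·-11781 = -128511
t_12 = -3·-128511 + 1·38910 = 424443
t_13 = -3·424443 + 1·-128511 = -1401840
t_14 = -3·-1401840 + 1·424443 = 4629963
t_15 = -3·4629963 + 1·-1401840 = -15291729
t_16 = -3·-15291729 + 1·4629963 = 50505150
t_17 = -3·50505150 + 1·-15291729 = -166807179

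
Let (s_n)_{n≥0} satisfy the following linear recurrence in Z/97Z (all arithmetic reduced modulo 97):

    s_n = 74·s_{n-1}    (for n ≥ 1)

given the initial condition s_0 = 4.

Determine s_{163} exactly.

s_1 = 74·4 = 5
s_2 = 74·5 = 79
s_3 = 74·79 = 26
s_4 = 74·26 = 81
s_5 = 74·81 = 77
s_6 = 74·77 = 72
s_7 = 74·72 = 90
s_8 = 74·90 = 64
s_9 = 74·64 = 80
s_10 = 74·80 = 3
s_11 = 74·3 = 28
s_12 = 74·28 = 35
s_13 = 74·35 = 68
s_14 = 74·68 = 85
s_15 = 74·85 = 82
s_16 = 74·82 = 54
s_17 = 74·54 = 19
s_18 = 74·19 = 48
s_19 = 74·48 = 60
s_20 = 74·60 = 75
s_21 = 74·75 = 21
s_22 = 74·21 = 2
s_23 = 74·2 = 51
s_24 = 74·51 = 88
s_25 = 74·88 = 13
s_26 = 74·13 = 89
s_27 = 74·89 = 87
s_28 = 74·87 = 36
s_29 = 74·36 = 45
s_30 = 74·45 = 32
s_31 = 74·32 = 40
s_32 = 74·40 = 50
s_33 = 74·50 = 14
s_34 = 74·14 = 66
s_35 = 74·66 = 34
s_36 = 74·34 = 91
s_37 = 74·91 = 41
s_38 = 74·41 = 27
s_39 = 74·27 = 58
s_40 = 74·58 = 24
s_41 = 74·24 = 30
s_42 = 74·30 = 86
s_43 = 74·86 = 59
s_44 = 74·59 = 1
s_45 = 74·1 = 74
s_46 = 74·74 = 44
s_47 = 74·44 = 55
s_48 = 74·55 = 93
s_49 = 74·93 = 92
s_50 = 74·92 = 18
s_51 = 74·18 = 71
s_52 = 74·71 = 16
s_53 = 74·16 = 20
s_54 = 74·20 = 25
s_55 = 74·25 = 7
s_56 = 74·7 = 33
s_57 = 74·33 = 17
s_58 = 74·17 = 94
s_59 = 74·94 = 69
s_60 = 74·69 = 62
s_61 = 74·62 = 29
s_62 = 74·29 = 12
s_63 = 74·12 = 15
s_64 = 74·15 = 43
s_65 = 74·43 = 78
s_66 = 74·78 = 49
s_67 = 74·49 = 37
s_68 = 74·37 = 22
s_69 = 74·22 = 76
s_70 = 74·76 = 95
s_71 = 74·95 = 46
s_72 = 74·46 = 9
s_73 = 74·9 = 84
s_74 = 74·84 = 8
s_75 = 74·8 = 10
s_76 = 74·10 = 61
s_77 = 74·61 = 52
s_78 = 74·52 = 65
s_79 = 74·65 = 57
s_80 = 74·57 = 47
s_81 = 74·47 = 83
s_82 = 74·83 = 31
s_83 = 74·31 = 63
s_84 = 74·63 = 6
s_85 = 74·6 = 56
s_86 = 74·56 = 70
s_87 = 74·70 = 39
s_88 = 74·39 = 73
s_89 = 74·73 = 67
s_90 = 74·67 = 11
s_91 = 74·11 = 38
s_92 = 74·38 = 96
s_93 = 74·96 = 23
s_94 = 74·23 = 53
s_95 = 74·53 = 42
s_96 = 74·42 = 4
s_97 = 74·4 = 5
s_98 = 74·5 = 79
s_99 = 74·79 = 26
s_100 = 74·26 = 81
s_101 = 74·81 = 77
s_102 = 74·77 = 72
s_103 = 74·72 = 90
s_104 = 74·90 = 64
s_105 = 74·64 = 80
s_106 = 74·80 = 3
s_107 = 74·3 = 28
s_108 = 74·28 = 35
s_109 = 74·35 = 68
s_110 = 74·68 = 85
s_111 = 74·85 = 82
s_112 = 74·82 = 54
s_113 = 74·54 = 19
s_114 = 74·19 = 48
s_115 = 74·48 = 60
s_116 = 74·60 = 75
s_117 = 74·75 = 21
s_118 = 74·21 = 2
s_119 = 74·2 = 51
s_120 = 74·51 = 88
s_121 = 74·88 = 13
s_122 = 74·13 = 89
s_123 = 74·89 = 87
s_124 = 74·87 = 36
s_125 = 74·36 = 45
s_126 = 74·45 = 32
s_127 = 74·32 = 40
s_128 = 74·40 = 50
s_129 = 74·50 = 14
s_130 = 74·14 = 66
s_131 = 74·66 = 34
s_132 = 74·34 = 91
s_133 = 74·91 = 41
s_134 = 74·41 = 27
s_135 = 74·27 = 58
s_136 = 74·58 = 24
s_137 = 74·24 = 30
s_138 = 74·30 = 86
s_139 = 74·86 = 59
s_140 = 74·59 = 1
s_141 = 74·1 = 74
s_142 = 74·74 = 44
s_143 = 74·44 = 55
s_144 = 74·55 = 93
s_145 = 74·93 = 92
s_146 = 74·92 = 18
s_147 = 74·18 = 71
s_148 = 74·71 = 16
s_149 = 74·16 = 20
s_150 = 74·20 = 25
s_151 = 74·25 = 7
s_152 = 74·7 = 33
s_153 = 74·33 = 17
s_154 = 74·17 = 94
s_155 = 74·94 = 69
s_156 = 74·69 = 62
s_157 = 74·62 = 29
s_158 = 74·29 = 12
s_159 = 74·12 = 15
s_160 = 74·15 = 43
s_161 = 74·43 = 78
s_162 = 74·78 = 49
s_163 = 74·49 = 37

37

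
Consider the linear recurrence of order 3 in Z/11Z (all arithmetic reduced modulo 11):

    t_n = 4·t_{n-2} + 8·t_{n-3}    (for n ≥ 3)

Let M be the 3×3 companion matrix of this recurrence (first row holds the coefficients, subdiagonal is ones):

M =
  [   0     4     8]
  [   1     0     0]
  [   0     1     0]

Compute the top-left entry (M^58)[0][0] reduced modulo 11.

9

(M^58)[0][0] is the top entry after applying M 58 times to the unit state (1, 0, 0). Equivalently it is h_{60} for the auxiliary sequence (h_n) obeying the same recurrence with h_2 = 1 and h_i = 0 for 0 ≤ i < 2:
h_3 = 0·1 + 4·0 + 8·0 = 0
h_4 = 0·0 + 4·1 + 8·0 = 4
h_5 = 0·4 + 4·0 + 8·1 = 8
h_6 = 0·8 + 4·4 + 8·0 = 5
h_7 = 0·5 + 4·8 + 8·4 = 9
h_8 = 0·9 + 4·5 + 8·8 = 7
h_9 = 0·7 + 4·9 + 8·5 = 10
h_10 = 0·10 + 4·7 + 8·9 = 1
h_11 = 0·1 + 4·10 + 8·7 = 8
h_12 = 0·8 + 4·1 + 8·10 = 7
h_13 = 0·7 + 4·8 + 8·1 = 7
h_14 = 0·7 + 4·7 + 8·8 = 4
h_15 = 0·4 + 4·7 + 8·7 = 7
h_16 = 0·7 + 4·4 + 8·7 = 6
h_17 = 0·6 + 4·7 + 8·4 = 5
h_18 = 0·5 + 4·6 + 8·7 = 3
h_19 = 0·3 + 4·5 + 8·6 = 2
h_20 = 0·2 + 4·3 + 8·5 = 8
h_21 = 0·8 + 4·2 + 8·3 = 10
h_22 = 0·10 + 4·8 + 8·2 = 4
h_23 = 0·4 + 4·10 + 8·8 = 5
h_24 = 0·5 + 4·4 + 8·10 = 8
h_25 = 0·8 + 4·5 + 8·4 = 8
h_26 = 0·8 + 4·8 + 8·5 = 6
h_27 = 0·6 + 4·8 + 8·8 = 8
h_28 = 0·8 + 4·6 + 8·8 = 0
h_29 = 0·0 + 4·8 + 8·6 = 3
h_30 = 0·3 + 4·0 + 8·8 = 9
h_31 = 0·9 + 4·3 + 8·0 = 1
h_32 = 0·1 + 4·9 + 8·3 = 5
h_33 = 0·5 + 4·1 + 8·9 = 10
h_34 = 0·10 + 4·5 + 8·1 = 6
h_35 = 0·6 + 4·10 + 8·5 = 3
h_36 = 0·3 + 4·6 + 8·10 = 5
h_37 = 0·5 + 4·3 + 8·6 = 5
h_38 = 0·5 + 4·5 + 8·3 = 0
h_39 = 0·0 + 4·5 + 8·5 = 5
h_40 = 0·5 + 4·0 + 8·5 = 7
h_41 = 0·7 + 4·5 + 8·0 = 9
h_42 = 0·9 + 4·7 + 8·5 = 2
h_43 = 0·2 + 4·9 + 8·7 = 4
h_44 = 0·4 + 4·2 + 8·9 = 3
h_45 = 0·3 + 4·4 + 8·2 = 10
h_46 = 0·10 + 4·3 + 8·4 = 0
h_47 = 0·0 + 4·10 + 8·3 = 9
h_48 = 0·9 + 4·0 + 8·10 = 3
h_49 = 0·3 + 4·9 + 8·0 = 3
h_50 = 0·3 + 4·3 + 8·9 = 7
h_51 = 0·7 + 4·3 + 8·3 = 3
h_52 = 0·3 + 4·7 + 8·3 = 8
h_53 = 0·8 + 4·3 + 8·7 = 2
h_54 = 0·2 + 4·8 + 8·3 = 1
h_55 = 0·1 + 4·2 + 8·8 = 6
h_56 = 0·6 + 4·1 + 8·2 = 9
h_57 = 0·9 + 4·6 + 8·1 = 10
h_58 = 0·10 + 4·9 + 8·6 = 7
h_59 = 0·7 + 4·10 + 8·9 = 2
h_60 = 0·2 + 4·7 + 8·10 = 9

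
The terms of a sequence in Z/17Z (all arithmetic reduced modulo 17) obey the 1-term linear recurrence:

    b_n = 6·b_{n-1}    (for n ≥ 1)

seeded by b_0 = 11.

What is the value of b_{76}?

b_1 = 6·11 = 15
b_2 = 6·15 = 5
b_3 = 6·5 = 13
b_4 = 6·13 = 10
b_5 = 6·10 = 9
b_6 = 6·9 = 3
b_7 = 6·3 = 1
b_8 = 6·1 = 6
b_9 = 6·6 = 2
b_10 = 6·2 = 12
b_11 = 6·12 = 4
b_12 = 6·4 = 7
b_13 = 6·7 = 8
b_14 = 6·8 = 14
b_15 = 6·14 = 16
b_16 = 6·16 = 11
(b_16) = (11) = (b_0), so the sequence has period 16.
76 ≡ 12 (mod 16), hence b_76 = b_12 = 7.

7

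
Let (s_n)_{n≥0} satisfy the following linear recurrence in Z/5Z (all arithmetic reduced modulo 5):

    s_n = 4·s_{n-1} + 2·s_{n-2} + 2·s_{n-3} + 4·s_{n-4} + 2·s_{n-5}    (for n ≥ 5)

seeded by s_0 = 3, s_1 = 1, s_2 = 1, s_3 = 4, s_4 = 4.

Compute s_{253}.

s_5 = 4·4 + 2·4 + 2·1 + 4·1 + 2·3 = 1
s_6 = 4·1 + 2·4 + 2·4 + 4·1 + 2·1 = 1
s_7 = 4·1 + 2·1 + 2·4 + 4·4 + 2·1 = 2
s_8 = 4·2 + 2·1 + 2·1 + 4·4 + 2·4 = 1
s_9 = 4·1 + 2·2 + 2·1 + 4·1 + 2·4 = 2
s_10 = 4·2 + 2·1 + 2·2 + 4·1 + 2·1 = 0
Continuing the recurrence:
  s_11 = 1;  s_12 = 1;  s_13 = 1;  s_14 = 2;  s_15 = 1;  s_16 = 1
  s_17 = 1;  s_18 = 3;  s_19 = 4;  s_20 = 0;  s_21 = 0;  s_22 = 2
  s_23 = 0;  s_24 = 2;  s_25 = 2;  s_26 = 0;  s_27 = 2;  s_28 = 0
  s_29 = 1;  s_30 = 2;  s_31 = 3;  s_32 = 2;  s_33 = 2;  s_34 = 3
  s_35 = 1;  s_36 = 3;  s_37 = 2;  s_38 = 2;  s_39 = 3;  s_40 = 4
  s_41 = 0;  s_42 = 1;  s_43 = 3;  s_44 = 1;  s_45 = 0;  s_46 = 2
  s_47 = 4;  s_48 = 0;  s_49 = 4;  s_50 = 2;  s_51 = 1;  s_52 = 4
  s_53 = 3;  s_54 = 3;  s_55 = 4;  s_56 = 1;  s_57 = 3;  s_58 = 0
  s_59 = 0;  s_60 = 3;  s_61 = 1;  s_62 = 1;  s_63 = 2;  s_64 = 4
  s_65 = 2;  s_66 = 1;  s_67 = 1;  s_68 = 0;  s_69 = 0;  s_70 = 0
  s_71 = 1;  s_72 = 1;  s_73 = 1;  s_74 = 3;  s_75 = 0;  s_76 = 4
  s_77 = 3;  s_78 = 4;  s_79 = 1;  s_80 = 4;  s_81 = 1;  s_82 = 1
  s_83 = 1;  s_84 = 1;  s_85 = 0;  s_86 = 0;  s_87 = 3;  s_88 = 3
  s_89 = 0;  s_90 = 2;  s_91 = 1;  s_92 = 1;  s_93 = 1;  s_94 = 1
  s_95 = 1;  s_96 = 4;  s_97 = 1;  s_98 = 0;  s_99 = 1;  s_100 = 4
  s_101 = 0;  s_102 = 2;  s_103 = 0;  s_104 = 2;  s_105 = 0;  s_106 = 2
  s_107 = 1;  s_108 = 1;  s_109 = 4;  s_110 = 3;  s_111 = 0;  s_112 = 0
  s_113 = 4;  s_114 = 1;  s_115 = 3;  s_116 = 2;  s_117 = 2;  s_118 = 0
  s_119 = 2;  s_120 = 1;  s_121 = 0;  s_122 = 0;  s_123 = 0;  s_124 = 3
  s_125 = 4;  s_126 = 2;  s_127 = 2;  s_128 = 2;  s_129 = 3;  s_130 = 1
  s_131 = 1;  s_132 = 4;  s_133 = 1;  s_134 = 4;  s_135 = 2;  s_136 = 1
  s_137 = 3;  s_138 = 1;  s_139 = 3;  s_140 = 3;  s_141 = 4;  s_142 = 3
  s_143 = 0;  s_144 = 2;  s_145 = 1;  s_146 = 3;  s_147 = 4;  s_148 = 2
  s_149 = 0;  s_150 = 1;  s_151 = 0;  s_152 = 3;  s_153 = 3;  s_154 = 2
  s_155 = 2;  s_156 = 0;  s_157 = 1;  s_158 = 2;  s_159 = 2;  s_160 = 3
  s_161 = 4;  s_162 = 1;  s_163 = 0;  s_164 = 1;  s_165 = 3;  s_166 = 1
  s_167 = 4;  s_168 = 3;  s_169 = 1;  s_170 = 3;  s_171 = 3;  s_172 = 0
  s_173 = 2;  s_174 = 3;  s_175 = 4;  s_176 = 2;  s_177 = 0;  s_178 = 3
  s_179 = 3;  s_180 = 4;  s_181 = 2;  s_182 = 4;  s_183 = 1;  s_184 = 3
  s_185 = 3;  s_186 = 0;  s_187 = 4;  s_188 = 1;  s_189 = 0;  s_190 = 1
  s_191 = 2;  s_192 = 2;  s_193 = 1;  s_194 = 1;  s_195 = 0;  s_196 = 1
  s_197 = 4;  s_198 = 4;  s_199 = 3;  s_200 = 2;  s_201 = 0;  s_202 = 4
  s_203 = 0;  s_204 = 2;  s_205 = 0;  s_206 = 0;  s_207 = 2;  s_208 = 1
  s_209 = 2;  s_210 = 4;  s_211 = 0;  s_212 = 0;  s_213 = 3;  s_214 = 2
  s_215 = 2;  s_216 = 3;  s_217 = 2;  s_218 = 2;  s_219 = 0;  s_220 = 4
  s_221 = 4;  s_222 = 1;  s_223 = 4;  s_224 = 2;  s_225 = 2;  s_226 = 2
  s_227 = 4;  s_228 = 0;  s_229 = 4;  s_230 = 1;  s_231 = 2;  s_232 = 1
  s_233 = 1;  s_234 = 2;  s_235 = 2;  s_236 = 2;  s_237 = 2;  s_238 = 1
  s_239 = 4;  s_240 = 4;  s_241 = 3;  s_242 = 1;  s_243 = 1;  s_244 = 1
  s_245 = 3;  s_246 = 1;  s_247 = 3;  s_248 = 1;  s_249 = 1;  s_250 = 2
  s_251 = 1
s_252 = 4·1 + 2·2 + 2·1 + 4·1 + 2·3 = 0
s_253 = 4·0 + 2·1 + 2·2 + 4·1 + 2·1 = 2

2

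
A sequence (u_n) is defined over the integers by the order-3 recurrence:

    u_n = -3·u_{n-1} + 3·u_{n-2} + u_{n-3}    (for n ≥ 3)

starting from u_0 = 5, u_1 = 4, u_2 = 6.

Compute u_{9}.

-14836

u_3 = -3·6 + 3·4 + 1·5 = -1
u_4 = -3·-1 + 3·6 + 1·4 = 25
u_5 = -3·25 + 3·-1 + 1·6 = -72
u_6 = -3·-72 + 3·25 + 1·-1 = 290
u_7 = -3·290 + 3·-72 + 1·25 = -1061
u_8 = -3·-1061 + 3·290 + 1·-72 = 3981
u_9 = -3·3981 + 3·-1061 + 1·290 = -14836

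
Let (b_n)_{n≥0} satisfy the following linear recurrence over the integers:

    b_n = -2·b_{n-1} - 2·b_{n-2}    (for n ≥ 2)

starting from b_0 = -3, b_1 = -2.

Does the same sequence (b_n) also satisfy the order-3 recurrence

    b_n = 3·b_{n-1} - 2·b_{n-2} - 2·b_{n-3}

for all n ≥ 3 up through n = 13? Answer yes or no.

no

Terms b_0..b_13: -3, -2, 10, -16, 12, 8, -40, 64, -48, -32, 160, -256, 192, 128
n=3: candidate gives 40, actual b_3 = -16 ✗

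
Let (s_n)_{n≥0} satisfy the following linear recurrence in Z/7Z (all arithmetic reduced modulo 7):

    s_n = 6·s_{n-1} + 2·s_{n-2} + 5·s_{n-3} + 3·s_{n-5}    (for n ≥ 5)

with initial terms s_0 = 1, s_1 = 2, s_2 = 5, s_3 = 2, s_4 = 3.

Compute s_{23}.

0

s_5 = 6·3 + 2·2 + 5·5 + 0·2 + 3·1 = 1
s_6 = 6·1 + 2·3 + 5·2 + 0·5 + 3·2 = 0
s_7 = 6·0 + 2·1 + 5·3 + 0·2 + 3·5 = 4
s_8 = 6·4 + 2·0 + 5·1 + 0·3 + 3·2 = 0
s_9 = 6·0 + 2·4 + 5·0 + 0·1 + 3·3 = 3
s_10 = 6·3 + 2·0 + 5·4 + 0·0 + 3·1 = 6
s_11 = 6·6 + 2·3 + 5·0 + 0·4 + 3·0 = 0
s_12 = 6·0 + 2·6 + 5·3 + 0·0 + 3·4 = 4
s_13 = 6·4 + 2·0 + 5·6 + 0·3 + 3·0 = 5
s_14 = 6·5 + 2·4 + 5·0 + 0·6 + 3·3 = 5
s_15 = 6·5 + 2·5 + 5·4 + 0·0 + 3·6 = 1
s_16 = 6·1 + 2·5 + 5·5 + 0·4 + 3·0 = 6
s_17 = 6·6 + 2·1 + 5·5 + 0·5 + 3·4 = 5
s_18 = 6·5 + 2·6 + 5·1 + 0·5 + 3·5 = 6
s_19 = 6·6 + 2·5 + 5·6 + 0·1 + 3·5 = 0
s_20 = 6·0 + 2·6 + 5·5 + 0·6 + 3·1 = 5
s_21 = 6·5 + 2·0 + 5·6 + 0·5 + 3·6 = 1
s_22 = 6·1 + 2·5 + 5·0 + 0·6 + 3·5 = 3
s_23 = 6·3 + 2·1 + 5·5 + 0·0 + 3·6 = 0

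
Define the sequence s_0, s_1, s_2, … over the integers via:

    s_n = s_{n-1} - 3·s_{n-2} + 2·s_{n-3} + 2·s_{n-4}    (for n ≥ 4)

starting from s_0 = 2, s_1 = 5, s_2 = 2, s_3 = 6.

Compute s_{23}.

s_4 = 1·6 + -3·2 + 2·5 + 2·2 = 14
s_5 = 1·14 + -3·6 + 2·2 + 2·5 = 10
s_6 = 1·10 + -3·14 + 2·6 + 2·2 = -16
s_7 = 1·-16 + -3·10 + 2·14 + 2·6 = -6
s_8 = 1·-6 + -3·-16 + 2·10 + 2·14 = 90
s_9 = 1·90 + -3·-6 + 2·-16 + 2·10 = 96
s_10 = 1·96 + -3·90 + 2·-6 + 2·-16 = -218
s_11 = 1·-218 + -3·96 + 2·90 + 2·-6 = -338
s_12 = 1·-338 + -3·-218 + 2·96 + 2·90 = 688
s_13 = 1·688 + -3·-338 + 2·-218 + 2·96 = 1458
s_14 = 1·1458 + -3·688 + 2·-338 + 2·-218 = -1718
s_15 = 1·-1718 + -3·1458 + 2·688 + 2·-338 = -5392
s_16 = 1·-5392 + -3·-1718 + 2·1458 + 2·688 = 4054
s_17 = 1·4054 + -3·-5392 + 2·-1718 + 2·1458 = 19710
s_18 = 1·19710 + -3·4054 + 2·-5392 + 2·-1718 = -6672
s_19 = 1·-6672 + -3·19710 + 2·4054 + 2·-5392 = -68478
s_20 = 1·-68478 + -3·-6672 + 2·19710 + 2·4054 = -934
s_21 = 1·-934 + -3·-68478 + 2·-6672 + 2·19710 = 230576
s_22 = 1·230576 + -3·-934 + 2·-68478 + 2·-6672 = 83078
s_23 = 1·83078 + -3·230576 + 2·-934 + 2·-68478 = -747474

-747474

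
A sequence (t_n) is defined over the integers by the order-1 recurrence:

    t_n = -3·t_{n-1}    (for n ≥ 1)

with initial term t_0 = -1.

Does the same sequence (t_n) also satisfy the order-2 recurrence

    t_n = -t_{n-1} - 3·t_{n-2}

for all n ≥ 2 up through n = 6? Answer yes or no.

no

Terms t_0..t_6: -1, 3, -9, 27, -81, 243, -729
n=2: candidate gives 0, actual t_2 = -9 ✗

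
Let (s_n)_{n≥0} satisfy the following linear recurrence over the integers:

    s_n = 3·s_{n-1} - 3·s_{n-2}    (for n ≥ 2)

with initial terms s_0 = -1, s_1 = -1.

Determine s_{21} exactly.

-59049

s_2 = 3·-1 + -3·-1 = 0
s_3 = 3·0 + -3·-1 = 3
s_4 = 3·3 + -3·0 = 9
s_5 = 3·9 + -3·3 = 18
s_6 = 3·18 + -3·9 = 27
s_7 = 3·27 + -3·18 = 27
s_8 = 3·27 + -3·27 = 0
s_9 = 3·0 + -3·27 = -81
s_10 = 3·-81 + -3·0 = -243
s_11 = 3·-243 + -3·-81 = -486
s_12 = 3·-486 + -3·-243 = -729
s_13 = 3·-729 + -3·-486 = -729
s_14 = 3·-729 + -3·-729 = 0
s_15 = 3·0 + -3·-729 = 2187
s_16 = 3·2187 + -3·0 = 6561
s_17 = 3·6561 + -3·2187 = 13122
s_18 = 3·13122 + -3·6561 = 19683
s_19 = 3·19683 + -3·13122 = 19683
s_20 = 3·19683 + -3·19683 = 0
s_21 = 3·0 + -3·19683 = -59049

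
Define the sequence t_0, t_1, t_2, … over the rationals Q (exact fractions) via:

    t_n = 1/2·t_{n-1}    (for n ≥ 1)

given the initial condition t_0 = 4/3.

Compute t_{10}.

1/768

t_1 = 1/2·4/3 = 2/3
t_2 = 1/2·2/3 = 1/3
t_3 = 1/2·1/3 = 1/6
t_4 = 1/2·1/6 = 1/12
t_5 = 1/2·1/12 = 1/24
t_6 = 1/2·1/24 = 1/48
t_7 = 1/2·1/48 = 1/96
t_8 = 1/2·1/96 = 1/192
t_9 = 1/2·1/192 = 1/384
t_10 = 1/2·1/384 = 1/768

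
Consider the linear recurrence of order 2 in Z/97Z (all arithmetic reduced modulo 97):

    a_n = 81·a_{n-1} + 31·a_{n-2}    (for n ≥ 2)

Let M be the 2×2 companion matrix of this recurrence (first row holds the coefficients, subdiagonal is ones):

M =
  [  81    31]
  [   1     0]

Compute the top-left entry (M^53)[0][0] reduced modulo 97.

(M^53)[0][0] is the top entry after applying M 53 times to the unit state (1, 0). Equivalently it is h_{54} for the auxiliary sequence (h_n) obeying the same recurrence with h_1 = 1 and h_i = 0 for 0 ≤ i < 1:
h_2 = 81·1 + 31·0 = 81
h_3 = 81·81 + 31·1 = 93
h_4 = 81·93 + 31·81 = 53
h_5 = 81·53 + 31·93 = 95
h_6 = 81·95 + 31·53 = 26
h_7 = 81·26 + 31·95 = 7
h_8 = 81·7 + 31·26 = 15
h_9 = 81·15 + 31·7 = 74
h_10 = 81·74 + 31·15 = 57
h_11 = 81·57 + 31·74 = 24
h_12 = 81·24 + 31·57 = 25
h_13 = 81·25 + 31·24 = 53
h_14 = 81·53 + 31·25 = 24
h_15 = 81·24 + 31·53 = 95
h_16 = 81·95 + 31·24 = 0
h_17 = 81·0 + 31·95 = 35
h_18 = 81·35 + 31·0 = 22
h_19 = 81·22 + 31·35 = 54
h_20 = 81·54 + 31·22 = 12
h_21 = 81·12 + 31·54 = 27
h_22 = 81·27 + 31·12 = 37
h_23 = 81·37 + 31·27 = 51
h_24 = 81·51 + 31·37 = 40
h_25 = 81·40 + 31·51 = 68
h_26 = 81·68 + 31·40 = 55
h_27 = 81·55 + 31·68 = 64
h_28 = 81·64 + 31·55 = 2
h_29 = 81·2 + 31·64 = 12
h_30 = 81·12 + 31·2 = 64
h_31 = 81·64 + 31·12 = 27
h_32 = 81·27 + 31·64 = 0
h_33 = 81·0 + 31·27 = 61
h_34 = 81·61 + 31·0 = 91
h_35 = 81·91 + 31·61 = 47
h_36 = 81·47 + 31·91 = 32
h_37 = 81·32 + 31·47 = 72
h_38 = 81·72 + 31·32 = 34
h_39 = 81·34 + 31·72 = 39
h_40 = 81·39 + 31·34 = 42
h_41 = 81·42 + 31·39 = 52
h_42 = 81·52 + 31·42 = 82
h_43 = 81·82 + 31·52 = 9
h_44 = 81·9 + 31·82 = 70
h_45 = 81·70 + 31·9 = 32
h_46 = 81·32 + 31·70 = 9
h_47 = 81·9 + 31·32 = 72
h_48 = 81·72 + 31·9 = 0
h_49 = 81·0 + 31·72 = 1
h_50 = 81·1 + 31·0 = 81
h_51 = 81·81 + 31·1 = 93
h_52 = 81·93 + 31·81 = 53
h_53 = 81·53 + 31·93 = 95
h_54 = 81·95 + 31·53 = 26

26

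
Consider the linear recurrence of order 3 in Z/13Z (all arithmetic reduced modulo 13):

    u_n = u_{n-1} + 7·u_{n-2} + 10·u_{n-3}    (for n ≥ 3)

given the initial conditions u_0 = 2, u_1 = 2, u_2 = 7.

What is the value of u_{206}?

u_3 = 1·7 + 7·2 + 10·2 = 2
u_4 = 1·2 + 7·7 + 10·2 = 6
u_5 = 1·6 + 7·2 + 10·7 = 12
u_6 = 1·12 + 7·6 + 10·2 = 9
u_7 = 1·9 + 7·12 + 10·6 = 10
u_8 = 1·10 + 7·9 + 10·12 = 11
u_9 = 1·11 + 7·10 + 10·9 = 2
u_10 = 1·2 + 7·11 + 10·10 = 10
u_11 = 1·10 + 7·2 + 10·11 = 4
u_12 = 1·4 + 7·10 + 10·2 = 3
u_13 = 1·3 + 7·4 + 10·10 = 1
u_14 = 1·1 + 7·3 + 10·4 = 10
u_15 = 1·10 + 7·1 + 10·3 = 8
u_16 = 1·8 + 7·10 + 10·1 = 10
u_17 = 1·10 + 7·8 + 10·10 = 10
u_18 = 1·10 + 7·10 + 10·8 = 4
u_19 = 1·4 + 7·10 + 10·10 = 5
u_20 = 1·5 + 7·4 + 10·10 = 3
u_21 = 1·3 + 7·5 + 10·4 = 0
u_22 = 1·0 + 7·3 + 10·5 = 6
u_23 = 1·6 + 7·0 + 10·3 = 10
u_24 = 1·10 + 7·6 + 10·0 = 0
u_25 = 1·0 + 7·10 + 10·6 = 0
u_26 = 1·0 + 7·0 + 10·10 = 9
u_27 = 1·9 + 7·0 + 10·0 = 9
u_28 = 1·9 + 7·9 + 10·0 = 7
u_29 = 1·7 + 7·9 + 10·9 = 4
u_30 = 1·4 + 7·7 + 10·9 = 0
u_31 = 1·0 + 7·4 + 10·7 = 7
u_32 = 1·7 + 7·0 + 10·4 = 8
u_33 = 1·8 + 7·7 + 10·0 = 5
u_34 = 1·5 + 7·8 + 10·7 = 1
u_35 = 1·1 + 7·5 + 10·8 = 12
u_36 = 1·12 + 7·1 + 10·5 = 4
u_37 = 1·4 + 7·12 + 10·1 = 7
u_38 = 1·7 + 7·4 + 10·12 = 12
u_39 = 1·12 + 7·7 + 10·4 = 10
u_40 = 1·10 + 7·12 + 10·7 = 8
u_41 = 1·8 + 7·10 + 10·12 = 3
u_42 = 1·3 + 7·8 + 10·10 = 3
u_43 = 1·3 + 7·3 + 10·8 = 0
u_44 = 1·0 + 7·3 + 10·3 = 12
u_45 = 1·12 + 7·0 + 10·3 = 3
u_46 = 1·3 + 7·12 + 10·0 = 9
u_47 = 1·9 + 7·3 + 10·12 = 7
u_48 = 1·7 + 7·9 + 10·3 = 9
u_49 = 1·9 + 7·7 + 10·9 = 5
u_50 = 1·5 + 7·9 + 10·7 = 8
u_51 = 1·8 + 7·5 + 10·9 = 3
u_52 = 1·3 + 7·8 + 10·5 = 5
u_53 = 1·5 + 7·3 + 10·8 = 2
u_54 = 1·2 + 7·5 + 10·3 = 2
u_55 = 1·2 + 7·2 + 10·5 = 1
u_56 = 1·1 + 7·2 + 10·2 = 9
u_57 = 1·9 + 7·1 + 10·2 = 10
u_58 = 1·10 + 7·9 + 10·1 = 5
u_59 = 1·5 + 7·10 + 10·9 = 9
u_60 = 1·9 + 7·5 + 10·10 = 1
u_61 = 1·1 + 7·9 + 10·5 = 10
u_62 = 1·10 + 7·1 + 10·9 = 3
u_63 = 1·3 + 7·10 + 10·1 = 5
u_64 = 1·5 + 7·3 + 10·10 = 9
u_65 = 1·9 + 7·5 + 10·3 = 9
u_66 = 1·9 + 7·9 + 10·5 = 5
u_67 = 1·5 + 7·9 + 10·9 = 2
u_68 = 1·2 + 7·5 + 10·9 = 10
u_69 = 1·10 + 7·2 + 10·5 = 9
u_70 = 1·9 + 7·10 + 10·2 = 8
u_71 = 1·8 + 7·9 + 10·10 = 2
u_72 = 1·2 + 7·8 + 10·9 = 5
u_73 = 1·5 + 7·2 + 10·8 = 8
u_74 = 1·8 + 7·5 + 10·2 = 11
u_75 = 1·11 + 7·8 + 10·5 = 0
u_76 = 1·0 + 7·11 + 10·8 = 1
u_77 = 1·1 + 7·0 + 10·11 = 7
u_78 = 1·7 + 7·1 + 10·0 = 1
u_79 = 1·1 + 7·7 + 10·1 = 8
u_80 = 1·8 + 7·1 + 10·7 = 7
u_81 = 1·7 + 7·8 + 10·1 = 8
u_82 = 1·8 + 7·7 + 10·8 = 7
u_83 = 1·7 + 7·8 + 10·7 = 3
u_84 = 1·3 + 7·7 + 10·8 = 2
u_85 = 1·2 + 7·3 + 10·7 = 2
u_86 = 1·2 + 7·2 + 10·3 = 7
(u_84, u_85, u_86) = (2, 2, 7) = (u_0, u_1, u_2), so the sequence has period 84.
206 ≡ 38 (mod 84), hence u_206 = u_38 = 12.

12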